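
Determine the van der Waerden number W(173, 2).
W(173, 2) = 173 + 1 = 174

A 2-term AP is any pair of integers, so a monochromatic 2-AP exists iff some colour is used at least twice. With 173 colours, the colouring i ↦ i on {1, ..., 173} uses each colour once, avoiding any monochromatic pair, so W(173, 2) > 173. For {1, ..., 174}, pigeonhole forces two integers of the same colour, which form a monochromatic 2-AP. Hence W(173, 2) = 174.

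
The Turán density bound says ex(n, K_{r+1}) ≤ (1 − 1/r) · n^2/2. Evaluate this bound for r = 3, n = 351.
Turán density bound = (2/3) · 351^2/2 = 41067

Turán's theorem: ex(n, K_{r+1}) is achieved by the complete r-partite Turán graph T(n, r) with parts as balanced as possible, and is at most (1 − 1/r) · n^2/2. For r = 3, n = 351: the density bound is (2/3) · 123201/2 = 41067. Since 3 ∣ 351, the Turán graph T(351, 3) has parts of equal size 117, and its edge count e(T(351, 3)) = 41067 attains the density bound exactly.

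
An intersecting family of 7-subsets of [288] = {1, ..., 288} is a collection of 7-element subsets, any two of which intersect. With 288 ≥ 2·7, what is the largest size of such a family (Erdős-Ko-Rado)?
max |F| = C(287, 6) = 736400674009

The Erdős-Ko-Rado theorem states: for n ≥ 2k, an intersecting family of k-subsets of an n-element set has size at most C(n − 1, k − 1), with equality for 'star' families {A ⊆ [n] : |A| = k, i ∈ A} (fix an element i). For n = 288, k = 7: C(287, 6) = 736400674009.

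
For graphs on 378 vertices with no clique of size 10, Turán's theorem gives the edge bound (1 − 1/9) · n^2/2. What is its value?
Turán density bound = (8/9) · 378^2/2 = 63504

Turán's theorem: ex(n, K_{r+1}) is achieved by the complete r-partite Turán graph T(n, r) with parts as balanced as possible, and is at most (1 − 1/r) · n^2/2. For r = 9, n = 378: the density bound is (8/9) · 142884/2 = 63504. Since 9 ∣ 378, the Turán graph T(378, 9) has parts of equal size 42, and its edge count e(T(378, 9)) = 63504 attains the density bound exactly.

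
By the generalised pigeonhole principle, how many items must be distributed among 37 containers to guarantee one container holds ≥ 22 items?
n = (22 − 1)·37 + 1 = 778

By the generalised pigeonhole principle, to guarantee some box contains ≥ r objects we need more than (r − 1) · k objects total. Threshold: n = (r − 1) · k + 1. With r = 22 and k = 37: n = 21 · 37 + 1 = 777 + 1 = 778. For n = 777 = 21 · 37, we can put exactly 21 objects in every box, avoiding 22 in any single one — so 778 is tight.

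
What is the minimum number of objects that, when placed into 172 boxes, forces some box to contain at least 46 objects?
n = (46 − 1)·172 + 1 = 7741

By the generalised pigeonhole principle, to guarantee some box contains ≥ r objects we need more than (r − 1) · k objects total. Threshold: n = (r − 1) · k + 1. With r = 46 and k = 172: n = 45 · 172 + 1 = 7740 + 1 = 7741. For n = 7740 = 45 · 172, we can put exactly 45 objects in every box, avoiding 46 in any single one — so 7741 is tight.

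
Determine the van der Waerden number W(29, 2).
W(29, 2) = 29 + 1 = 30

A 2-term AP is any pair of integers, so a monochromatic 2-AP exists iff some colour is used at least twice. With 29 colours, the colouring i ↦ i on {1, ..., 29} uses each colour once, avoiding any monochromatic pair, so W(29, 2) > 29. For {1, ..., 30}, pigeonhole forces two integers of the same colour, which form a monochromatic 2-AP. Hence W(29, 2) = 30.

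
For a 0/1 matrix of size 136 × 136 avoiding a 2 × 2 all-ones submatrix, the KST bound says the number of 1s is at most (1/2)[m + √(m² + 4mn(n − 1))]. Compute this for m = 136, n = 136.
z(136, 136; 2, 2) ≤ (1/2)[136 + √(136² + 4·136·136·135)] = (1/2)[136 + √10006336] = 1649.6397

Kővári–Sós–Turán: let r_1, ..., r_136 be the row sums and z = Σ r_i the total number of 1s. Each pair of columns can share at most one row with both entries 1 (else a 2×2 all-ones block appears), so Σ_i C(r_i, 2) ≤ C(136, 2) = 9180. By convexity Σ_i C(r_i, 2) ≥ 136·C(z/136, 2) = z(z − 136)/(2·136), giving z² − 136z − 136·136·135 ≤ 0 and hence z ≤ (1/2)[136 + √(18496 + 4·2496960)] = (1/2)[136 + √10006336] ≈ (1/2)(136 + 3163.2793) = 1649.6397.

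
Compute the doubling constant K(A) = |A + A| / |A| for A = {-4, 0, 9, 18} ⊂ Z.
K = |A + A| / |A| = 9/4

Enumerate A + A = {a + b : a, b ∈ A}. With |A| = 4, there are |A|^2 = 16 ordered sum pairs; collecting distinct values, A + A = {-8, -4, 0, 5, 9, 14, 18, 27, 36}, so |A + A| = 9. Thus K = 9/4. For comparison, the minimum possible |A + A| over all 4-element sets is 2·4 − 1 = 7 (so min K = 7/4), attained only by arithmetic progressions.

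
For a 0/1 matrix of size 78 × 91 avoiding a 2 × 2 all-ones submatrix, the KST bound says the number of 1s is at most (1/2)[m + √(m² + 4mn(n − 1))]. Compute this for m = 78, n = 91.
z(78, 91; 2, 2) ≤ (1/2)[78 + √(78² + 4·78·91·90)] = (1/2)[78 + √2561364] = 839.2131

Kővári–Sós–Turán: let r_1, ..., r_78 be the row sums and z = Σ r_i the total number of 1s. Each pair of columns can share at most one row with both entries 1 (else a 2×2 all-ones block appears), so Σ_i C(r_i, 2) ≤ C(91, 2) = 4095. By convexity Σ_i C(r_i, 2) ≥ 78·C(z/78, 2) = z(z − 78)/(2·78), giving z² − 78z − 78·91·90 ≤ 0 and hence z ≤ (1/2)[78 + √(6084 + 4·638820)] = (1/2)[78 + √2561364] ≈ (1/2)(78 + 1600.4262) = 839.2131.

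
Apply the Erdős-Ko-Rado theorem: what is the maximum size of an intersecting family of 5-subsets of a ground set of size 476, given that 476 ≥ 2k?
max |F| = C(475, 4) = 2094420350

The Erdős-Ko-Rado theorem states: for n ≥ 2k, an intersecting family of k-subsets of an n-element set has size at most C(n − 1, k − 1), with equality for 'star' families {A ⊆ [n] : |A| = k, i ∈ A} (fix an element i). For n = 476, k = 5: C(475, 4) = 2094420350.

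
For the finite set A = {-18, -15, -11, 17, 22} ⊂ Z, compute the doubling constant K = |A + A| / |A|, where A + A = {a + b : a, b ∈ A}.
K = |A + A| / |A| = 15/5 = 3

Enumerate A + A = {a + b : a, b ∈ A}. With |A| = 5, there are |A|^2 = 25 ordered sum pairs; collecting distinct values, A + A = {-36, -33, -30, -29, -26, -22, -1, 2, 4, 6, 7, 11, 34, 39, 44}, so |A + A| = 15. Thus K = 15/5 = 3. For comparison, the minimum possible |A + A| over all 5-element sets is 2·5 − 1 = 9 (so min K = 9/5), attained only by arithmetic progressions.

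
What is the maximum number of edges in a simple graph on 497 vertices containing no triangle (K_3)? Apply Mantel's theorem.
ex(497, K_3) = ⌊497^2/4⌋ = 61752

Mantel (1907): a triangle-free graph on n vertices has at most ⌊n^2/4⌋ edges, with equality for the complete bipartite graph K_{⌊n/2⌋, ⌈n/2⌉}. For n = 497: ⌊497^2/4⌋ = ⌊247009/4⌋ = 61752. The extremal graph is K_{248, 249}, which has 248·249 = 61752 edges.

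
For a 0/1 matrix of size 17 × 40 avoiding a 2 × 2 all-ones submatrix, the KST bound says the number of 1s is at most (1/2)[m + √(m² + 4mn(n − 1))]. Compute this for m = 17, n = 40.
z(17, 40; 2, 2) ≤ (1/2)[17 + √(17² + 4·17·40·39)] = (1/2)[17 + √106369] = 171.5713

Kővári–Sós–Turán: let r_1, ..., r_17 be the row sums and z = Σ r_i the total number of 1s. Each pair of columns can share at most one row with both entries 1 (else a 2×2 all-ones block appears), so Σ_i C(r_i, 2) ≤ C(40, 2) = 780. By convexity Σ_i C(r_i, 2) ≥ 17·C(z/17, 2) = z(z − 17)/(2·17), giving z² − 17z − 17·40·39 ≤ 0 and hence z ≤ (1/2)[17 + √(289 + 4·26520)] = (1/2)[17 + √106369] ≈ (1/2)(17 + 326.1426) = 171.5713.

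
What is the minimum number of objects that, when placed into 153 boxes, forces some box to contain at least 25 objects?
n = (25 − 1)·153 + 1 = 3673

By the generalised pigeonhole principle, to guarantee some box contains ≥ r objects we need more than (r − 1) · k objects total. Threshold: n = (r − 1) · k + 1. With r = 25 and k = 153: n = 24 · 153 + 1 = 3672 + 1 = 3673. For n = 3672 = 24 · 153, we can put exactly 24 objects in every box, avoiding 25 in any single one — so 3673 is tight.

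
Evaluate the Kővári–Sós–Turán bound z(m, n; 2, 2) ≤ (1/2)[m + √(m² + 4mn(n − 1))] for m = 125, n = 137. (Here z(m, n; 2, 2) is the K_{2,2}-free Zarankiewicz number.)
z(125, 137; 2, 2) ≤ (1/2)[125 + √(125² + 4·125·137·136)] = (1/2)[125 + √9331625] = 1589.8854

Kővári–Sós–Turán: let r_1, ..., r_125 be the row sums and z = Σ r_i the total number of 1s. Each pair of columns can share at most one row with both entries 1 (else a 2×2 all-ones block appears), so Σ_i C(r_i, 2) ≤ C(137, 2) = 9316. By convexity Σ_i C(r_i, 2) ≥ 125·C(z/125, 2) = z(z − 125)/(2·125), giving z² − 125z − 125·137·136 ≤ 0 and hence z ≤ (1/2)[125 + √(15625 + 4·2329000)] = (1/2)[125 + √9331625] ≈ (1/2)(125 + 3054.7709) = 1589.8854.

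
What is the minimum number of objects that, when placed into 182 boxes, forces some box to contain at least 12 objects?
n = (12 − 1)·182 + 1 = 2003

By the generalised pigeonhole principle, to guarantee some box contains ≥ r objects we need more than (r − 1) · k objects total. Threshold: n = (r − 1) · k + 1. With r = 12 and k = 182: n = 11 · 182 + 1 = 2002 + 1 = 2003. For n = 2002 = 11 · 182, we can put exactly 11 objects in every box, avoiding 12 in any single one — so 2003 is tight.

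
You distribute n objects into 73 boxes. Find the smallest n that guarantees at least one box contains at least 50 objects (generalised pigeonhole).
n = (50 − 1)·73 + 1 = 3578

By the generalised pigeonhole principle, to guarantee some box contains ≥ r objects we need more than (r − 1) · k objects total. Threshold: n = (r − 1) · k + 1. With r = 50 and k = 73: n = 49 · 73 + 1 = 3577 + 1 = 3578. For n = 3577 = 49 · 73, we can put exactly 49 objects in every box, avoiding 50 in any single one — so 3578 is tight.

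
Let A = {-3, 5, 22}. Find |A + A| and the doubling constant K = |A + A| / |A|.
K = |A + A| / |A| = 6/3 = 2

Enumerate A + A = {a + b : a, b ∈ A}. With |A| = 3, there are |A|^2 = 9 ordered sum pairs; collecting distinct values, A + A = {-6, 2, 10, 19, 27, 44}, so |A + A| = 6. Thus K = 6/3 = 2. For comparison, the minimum possible |A + A| over all 3-element sets is 2·3 − 1 = 5 (so min K = 5/3), attained only by arithmetic progressions.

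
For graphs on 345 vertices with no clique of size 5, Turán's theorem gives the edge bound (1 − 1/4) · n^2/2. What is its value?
Turán density bound = (3/4) · 345^2/2 = 357075/8 ≈ 44634.375

Turán's theorem: ex(n, K_{r+1}) is achieved by the complete r-partite Turán graph T(n, r) with parts as balanced as possible, and is at most (1 − 1/r) · n^2/2. For r = 4, n = 345: the density bound is (3/4) · 119025/2 = 357075/8 ≈ 44634.375. The integer-valued extremum is e(T(345, 4)) = 44634, which is strictly less than the density bound 357075/8 since 4 ∤ 345 (the parts of T(345, 4) cannot all be equal).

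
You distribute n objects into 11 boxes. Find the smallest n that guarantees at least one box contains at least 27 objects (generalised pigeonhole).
n = (27 − 1)·11 + 1 = 287

By the generalised pigeonhole principle, to guarantee some box contains ≥ r objects we need more than (r − 1) · k objects total. Threshold: n = (r − 1) · k + 1. With r = 27 and k = 11: n = 26 · 11 + 1 = 286 + 1 = 287. For n = 286 = 26 · 11, we can put exactly 26 objects in every box, avoiding 27 in any single one — so 287 is tight.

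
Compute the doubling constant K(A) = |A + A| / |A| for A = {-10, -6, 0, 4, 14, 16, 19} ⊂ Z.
K = |A + A| / |A| = 25/7

Enumerate A + A = {a + b : a, b ∈ A}. With |A| = 7, there are |A|^2 = 49 ordered sum pairs; collecting distinct values, A + A = {-20, -16, -12, -10, -6, -2, 0, 4, 6, 8, 9, 10, 13, 14, 16, 18, 19, 20, 23, 28, 30, 32, 33, 35, 38}, so |A + A| = 25. Thus K = 25/7. For comparison, the minimum possible |A + A| over all 7-element sets is 2·7 − 1 = 13 (so min K = 13/7), attained only by arithmetic progressions.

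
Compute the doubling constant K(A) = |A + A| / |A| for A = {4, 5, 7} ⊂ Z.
K = |A + A| / |A| = 6/3 = 2

Enumerate A + A = {a + b : a, b ∈ A}. With |A| = 3, there are |A|^2 = 9 ordered sum pairs; collecting distinct values, A + A = {8, 9, 10, 11, 12, 14}, so |A + A| = 6. Thus K = 6/3 = 2. For comparison, the minimum possible |A + A| over all 3-element sets is 2·3 − 1 = 5 (so min K = 5/3), attained only by arithmetic progressions.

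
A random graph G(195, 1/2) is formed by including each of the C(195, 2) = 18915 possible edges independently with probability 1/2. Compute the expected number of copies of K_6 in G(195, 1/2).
E[# K_6] = C(195, 6) · (1/2)^C(6, 2) = 70656049360 / 2^15 = 4416003085/2048 ≈ 2156251.506348

For each 6-subset S of vertices (there are C(195, 6) = 70656049360 such S), let X_S = 1 if S induces a K_6 (all C(6, 2) = 15 edges present). Then P(X_S = 1) = (1/2)^15 = 1/32768. By linearity of expectation, E[# K_6] = C(195, 6) · (1/2)^15 = 70656049360 / 32768 = 4416003085/2048 ≈ 2156251.506348.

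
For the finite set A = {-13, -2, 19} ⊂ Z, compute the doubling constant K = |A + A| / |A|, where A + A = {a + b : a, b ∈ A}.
K = |A + A| / |A| = 6/3 = 2

Enumerate A + A = {a + b : a, b ∈ A}. With |A| = 3, there are |A|^2 = 9 ordered sum pairs; collecting distinct values, A + A = {-26, -15, -4, 6, 17, 38}, so |A + A| = 6. Thus K = 6/3 = 2. For comparison, the minimum possible |A + A| over all 3-element sets is 2·3 − 1 = 5 (so min K = 5/3), attained only by arithmetic progressions.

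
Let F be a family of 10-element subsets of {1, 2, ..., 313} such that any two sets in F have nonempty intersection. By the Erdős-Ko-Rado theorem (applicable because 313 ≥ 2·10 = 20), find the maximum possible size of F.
max |F| = C(312, 9) = 68715714220101520

The Erdős-Ko-Rado theorem states: for n ≥ 2k, an intersecting family of k-subsets of an n-element set has size at most C(n − 1, k − 1), with equality for 'star' families {A ⊆ [n] : |A| = k, i ∈ A} (fix an element i). For n = 313, k = 10: C(312, 9) = 68715714220101520.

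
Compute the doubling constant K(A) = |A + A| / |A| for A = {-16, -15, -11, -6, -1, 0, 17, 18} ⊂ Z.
K = |A + A| / |A| = 30/8 = 15/4

Enumerate A + A = {a + b : a, b ∈ A}. With |A| = 8, there are |A|^2 = 64 ordered sum pairs; collecting distinct values, A + A = {-32, -31, -30, -27, -26, -22, -21, -17, -16, -15, -12, -11, -7, -6, -2, -1, 0, 1, 2, 3, 6, 7, 11, 12, 16, 17, 18, 34, 35, 36}, so |A + A| = 30. Thus K = 30/8 = 15/4. For comparison, the minimum possible |A + A| over all 8-element sets is 2·8 − 1 = 15 (so min K = 15/8), attained only by arithmetic progressions.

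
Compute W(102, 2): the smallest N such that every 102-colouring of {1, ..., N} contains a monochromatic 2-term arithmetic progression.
W(102, 2) = 102 + 1 = 103

A 2-term AP is any pair of integers, so a monochromatic 2-AP exists iff some colour is used at least twice. With 102 colours, the colouring i ↦ i on {1, ..., 102} uses each colour once, avoiding any monochromatic pair, so W(102, 2) > 102. For {1, ..., 103}, pigeonhole forces two integers of the same colour, which form a monochromatic 2-AP. Hence W(102, 2) = 103.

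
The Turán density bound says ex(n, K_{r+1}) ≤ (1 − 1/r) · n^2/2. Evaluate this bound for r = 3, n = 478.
Turán density bound = (2/3) · 478^2/2 = 228484/3 ≈ 76161.3333

Turán's theorem: ex(n, K_{r+1}) is achieved by the complete r-partite Turán graph T(n, r) with parts as balanced as possible, and is at most (1 − 1/r) · n^2/2. For r = 3, n = 478: the density bound is (2/3) · 228484/2 = 228484/3 ≈ 76161.3333. The integer-valued extremum is e(T(478, 3)) = 76161, which is strictly less than the density bound 228484/3 since 3 ∤ 478 (the parts of T(478, 3) cannot all be equal).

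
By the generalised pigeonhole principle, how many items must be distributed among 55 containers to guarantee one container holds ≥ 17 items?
n = (17 − 1)·55 + 1 = 881

By the generalised pigeonhole principle, to guarantee some box contains ≥ r objects we need more than (r − 1) · k objects total. Threshold: n = (r − 1) · k + 1. With r = 17 and k = 55: n = 16 · 55 + 1 = 880 + 1 = 881. For n = 880 = 16 · 55, we can put exactly 16 objects in every box, avoiding 17 in any single one — so 881 is tight.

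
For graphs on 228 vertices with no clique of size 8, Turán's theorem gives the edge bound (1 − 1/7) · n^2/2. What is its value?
Turán density bound = (6/7) · 228^2/2 = 155952/7 ≈ 22278.8571

Turán's theorem: ex(n, K_{r+1}) is achieved by the complete r-partite Turán graph T(n, r) with parts as balanced as possible, and is at most (1 − 1/r) · n^2/2. For r = 7, n = 228: the density bound is (6/7) · 51984/2 = 155952/7 ≈ 22278.8571. The integer-valued extremum is e(T(228, 7)) = 22278, which is strictly less than the density bound 155952/7 since 7 ∤ 228 (the parts of T(228, 7) cannot all be equal).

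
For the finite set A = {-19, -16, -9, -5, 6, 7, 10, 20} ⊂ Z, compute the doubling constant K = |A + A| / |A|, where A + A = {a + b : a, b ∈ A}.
K = |A + A| / |A| = 32/8 = 4

Enumerate A + A = {a + b : a, b ∈ A}. With |A| = 8, there are |A|^2 = 64 ordered sum pairs; collecting distinct values, A + A = {-38, -35, -32, -28, -25, -24, -21, -18, -14, -13, -12, -10, -9, -6, -3, -2, 1, 2, 4, 5, 11, 12, 13, 14, 15, 16, 17, 20, 26, 27, 30, 40}, so |A + A| = 32. Thus K = 32/8 = 4. For comparison, the minimum possible |A + A| over all 8-element sets is 2·8 − 1 = 15 (so min K = 15/8), attained only by arithmetic progressions.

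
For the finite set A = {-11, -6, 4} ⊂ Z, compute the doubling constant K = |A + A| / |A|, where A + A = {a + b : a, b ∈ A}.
K = |A + A| / |A| = 6/3 = 2

Enumerate A + A = {a + b : a, b ∈ A}. With |A| = 3, there are |A|^2 = 9 ordered sum pairs; collecting distinct values, A + A = {-22, -17, -12, -7, -2, 8}, so |A + A| = 6. Thus K = 6/3 = 2. For comparison, the minimum possible |A + A| over all 3-element sets is 2·3 − 1 = 5 (so min K = 5/3), attained only by arithmetic progressions.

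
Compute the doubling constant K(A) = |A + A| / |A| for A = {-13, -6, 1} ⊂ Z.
K = |A + A| / |A| = 5/3

Enumerate A + A = {a + b : a, b ∈ A}. With |A| = 3, there are |A|^2 = 9 ordered sum pairs; collecting distinct values, A + A = {-26, -19, -12, -5, 2}, so |A + A| = 5. Thus K = 5/3. Here |A + A| = 2|A| − 1 = 5, the minimum possible — so K = 5/3 is minimal, which holds iff A is an arithmetic progression.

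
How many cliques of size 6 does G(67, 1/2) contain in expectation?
E[# K_6] = C(67, 6) · (1/2)^C(6, 2) = 99795696 / 2^15 = 6237231/2048 ≈ 3045.522949

For each 6-subset S of vertices (there are C(67, 6) = 99795696 such S), let X_S = 1 if S induces a K_6 (all C(6, 2) = 15 edges present). Then P(X_S = 1) = (1/2)^15 = 1/32768. By linearity of expectation, E[# K_6] = C(67, 6) · (1/2)^15 = 99795696 / 32768 = 6237231/2048 ≈ 3045.522949.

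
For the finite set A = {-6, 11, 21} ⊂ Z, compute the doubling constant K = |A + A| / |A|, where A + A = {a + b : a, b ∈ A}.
K = |A + A| / |A| = 6/3 = 2

Enumerate A + A = {a + b : a, b ∈ A}. With |A| = 3, there are |A|^2 = 9 ordered sum pairs; collecting distinct values, A + A = {-12, 5, 15, 22, 32, 42}, so |A + A| = 6. Thus K = 6/3 = 2. For comparison, the minimum possible |A + A| over all 3-element sets is 2·3 − 1 = 5 (so min K = 5/3), attained only by arithmetic progressions.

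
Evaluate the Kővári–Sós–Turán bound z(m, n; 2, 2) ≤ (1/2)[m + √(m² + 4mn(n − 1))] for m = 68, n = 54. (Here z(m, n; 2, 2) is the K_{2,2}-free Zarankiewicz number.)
z(68, 54; 2, 2) ≤ (1/2)[68 + √(68² + 4·68·54·53)] = (1/2)[68 + √783088] = 476.4613

Kővári–Sós–Turán: let r_1, ..., r_68 be the row sums and z = Σ r_i the total number of 1s. Each pair of columns can share at most one row with both entries 1 (else a 2×2 all-ones block appears), so Σ_i C(r_i, 2) ≤ C(54, 2) = 1431. By convexity Σ_i C(r_i, 2) ≥ 68·C(z/68, 2) = z(z − 68)/(2·68), giving z² − 68z − 68·54·53 ≤ 0 and hence z ≤ (1/2)[68 + √(4624 + 4·194616)] = (1/2)[68 + √783088] ≈ (1/2)(68 + 884.9226) = 476.4613.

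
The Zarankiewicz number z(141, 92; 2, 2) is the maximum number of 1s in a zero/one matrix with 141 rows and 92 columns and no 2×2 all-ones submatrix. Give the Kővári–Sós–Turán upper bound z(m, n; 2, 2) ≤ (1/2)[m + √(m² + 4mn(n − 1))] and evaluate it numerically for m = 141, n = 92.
z(141, 92; 2, 2) ≤ (1/2)[141 + √(141² + 4·141·92·91)] = (1/2)[141 + √4741689] = 1159.271

Kővári–Sós–Turán: let r_1, ..., r_141 be the row sums and z = Σ r_i the total number of 1s. Each pair of columns can share at most one row with both entries 1 (else a 2×2 all-ones block appears), so Σ_i C(r_i, 2) ≤ C(92, 2) = 4186. By convexity Σ_i C(r_i, 2) ≥ 141·C(z/141, 2) = z(z − 141)/(2·141), giving z² − 141z − 141·92·91 ≤ 0 and hence z ≤ (1/2)[141 + √(19881 + 4·1180452)] = (1/2)[141 + √4741689] ≈ (1/2)(141 + 2177.542) = 1159.271.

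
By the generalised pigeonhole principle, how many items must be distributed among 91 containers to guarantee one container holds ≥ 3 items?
n = (3 − 1)·91 + 1 = 183

By the generalised pigeonhole principle, to guarantee some box contains ≥ r objects we need more than (r − 1) · k objects total. Threshold: n = (r − 1) · k + 1. With r = 3 and k = 91: n = 2 · 91 + 1 = 182 + 1 = 183. For n = 182 = 2 · 91, we can put exactly 2 objects in every box, avoiding 3 in any single one — so 183 is tight.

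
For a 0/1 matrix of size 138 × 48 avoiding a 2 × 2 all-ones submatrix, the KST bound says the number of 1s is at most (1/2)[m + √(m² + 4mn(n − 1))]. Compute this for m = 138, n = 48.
z(138, 48; 2, 2) ≤ (1/2)[138 + √(138² + 4·138·48·47)] = (1/2)[138 + √1264356] = 631.2179

Kővári–Sós–Turán: let r_1, ..., r_138 be the row sums and z = Σ r_i the total number of 1s. Each pair of columns can share at most one row with both entries 1 (else a 2×2 all-ones block appears), so Σ_i C(r_i, 2) ≤ C(48, 2) = 1128. By convexity Σ_i C(r_i, 2) ≥ 138·C(z/138, 2) = z(z − 138)/(2·138), giving z² − 138z − 138·48·47 ≤ 0 and hence z ≤ (1/2)[138 + √(19044 + 4·311328)] = (1/2)[138 + √1264356] ≈ (1/2)(138 + 1124.4359) = 631.2179.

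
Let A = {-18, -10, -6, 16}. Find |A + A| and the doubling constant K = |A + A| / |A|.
K = |A + A| / |A| = 10/4 = 5/2

Enumerate A + A = {a + b : a, b ∈ A}. With |A| = 4, there are |A|^2 = 16 ordered sum pairs; collecting distinct values, A + A = {-36, -28, -24, -20, -16, -12, -2, 6, 10, 32}, so |A + A| = 10. Thus K = 10/4 = 5/2. For comparison, the minimum possible |A + A| over all 4-element sets is 2·4 − 1 = 7 (so min K = 7/4), attained only by arithmetic progressions.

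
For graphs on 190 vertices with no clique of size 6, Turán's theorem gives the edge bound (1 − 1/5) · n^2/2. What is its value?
Turán density bound = (4/5) · 190^2/2 = 14440

Turán's theorem: ex(n, K_{r+1}) is achieved by the complete r-partite Turán graph T(n, r) with parts as balanced as possible, and is at most (1 − 1/r) · n^2/2. For r = 5, n = 190: the density bound is (4/5) · 36100/2 = 14440. Since 5 ∣ 190, the Turán graph T(190, 5) has parts of equal size 38, and its edge count e(T(190, 5)) = 14440 attains the density bound exactly.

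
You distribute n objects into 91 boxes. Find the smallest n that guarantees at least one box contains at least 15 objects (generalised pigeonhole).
n = (15 − 1)·91 + 1 = 1275

By the generalised pigeonhole principle, to guarantee some box contains ≥ r objects we need more than (r − 1) · k objects total. Threshold: n = (r − 1) · k + 1. With r = 15 and k = 91: n = 14 · 91 + 1 = 1274 + 1 = 1275. For n = 1274 = 14 · 91, we can put exactly 14 objects in every box, avoiding 15 in any single one — so 1275 is tight.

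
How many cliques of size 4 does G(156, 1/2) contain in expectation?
E[# K_4] = C(156, 4) · (1/2)^C(4, 2) = 23738715 / 2^6 = 370917.421875

For each 4-subset S of vertices (there are C(156, 4) = 23738715 such S), let X_S = 1 if S induces a K_4 (all C(4, 2) = 6 edges present). Then P(X_S = 1) = (1/2)^6 = 1/64. By linearity of expectation, E[# K_4] = C(156, 4) · (1/2)^6 = 23738715 / 64 = 370917.421875.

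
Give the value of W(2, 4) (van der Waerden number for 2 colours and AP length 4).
W(2, 4) = 35

This is a classical value, W(2, 4) = 35, established by combining an explicit 2-colouring of {1, ..., 34} with no monochromatic 4-AP (giving the lower bound W(2, 4) > 34) and a finite case analysis / exhaustive computer search showing every 2-colouring of {1, ..., 35} has such an AP.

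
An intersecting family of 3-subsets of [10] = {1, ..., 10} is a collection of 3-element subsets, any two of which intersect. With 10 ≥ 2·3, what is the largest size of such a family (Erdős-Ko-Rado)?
max |F| = C(9, 2) = 36

Erdős-Ko-Rado (1961): when n ≥ 2k, max |F| = C(n−1, k−1). The bound is attained by the star {A : i ∈ A} for any fixed i ∈ [n]. Here C(10−1, 3−1) = C(9, 2) = 36.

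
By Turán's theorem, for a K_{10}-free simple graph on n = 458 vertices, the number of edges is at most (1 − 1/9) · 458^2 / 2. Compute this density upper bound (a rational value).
Turán density bound = (8/9) · 458^2/2 = 839056/9 ≈ 93228.4444

Turán's theorem: ex(n, K_{r+1}) is achieved by the complete r-partite Turán graph T(n, r) with parts as balanced as possible, and is at most (1 − 1/r) · n^2/2. For r = 9, n = 458: the density bound is (8/9) · 209764/2 = 839056/9 ≈ 93228.4444. The integer-valued extremum is e(T(458, 9)) = 93228, which is strictly less than the density bound 839056/9 since 9 ∤ 458 (the parts of T(458, 9) cannot all be equal).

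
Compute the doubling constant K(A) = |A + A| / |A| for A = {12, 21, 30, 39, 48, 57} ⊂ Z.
K = |A + A| / |A| = 11/6

Enumerate A + A = {a + b : a, b ∈ A}. With |A| = 6, there are |A|^2 = 36 ordered sum pairs; collecting distinct values, A + A = {24, 33, 42, 51, 60, 69, 78, 87, 96, 105, 114}, so |A + A| = 11. Thus K = 11/6. Here |A + A| = 2|A| − 1 = 11, the minimum possible — so K = 11/6 is minimal, which holds iff A is an arithmetic progression.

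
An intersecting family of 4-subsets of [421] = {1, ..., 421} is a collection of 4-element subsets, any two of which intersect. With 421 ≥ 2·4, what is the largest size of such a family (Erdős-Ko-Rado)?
max |F| = C(420, 3) = 12259940

Erdős-Ko-Rado (1961): when n ≥ 2k, max |F| = C(n−1, k−1). The bound is attained by the star {A : i ∈ A} for any fixed i ∈ [n]. Here C(421−1, 4−1) = C(420, 3) = 12259940.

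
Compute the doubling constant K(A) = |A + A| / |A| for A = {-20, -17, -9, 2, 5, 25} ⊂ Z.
K = |A + A| / |A| = 19/6

Enumerate A + A = {a + b : a, b ∈ A}. With |A| = 6, there are |A|^2 = 36 ordered sum pairs; collecting distinct values, A + A = {-40, -37, -34, -29, -26, -18, -15, -12, -7, -4, 4, 5, 7, 8, 10, 16, 27, 30, 50}, so |A + A| = 19. Thus K = 19/6. For comparison, the minimum possible |A + A| over all 6-element sets is 2·6 − 1 = 11 (so min K = 11/6), attained only by arithmetic progressions.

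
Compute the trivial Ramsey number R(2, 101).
R(2, 101) = 101

R(2, k) = k for all k ≥ 2: in a 2-colouring of K_k, either some edge is red (a red K_2) or all edges are blue (a blue K_k). And K_{100} coloured all-blue has no blue K_101, so R(2, 101) > 100. Hence R(2, 101) = 101.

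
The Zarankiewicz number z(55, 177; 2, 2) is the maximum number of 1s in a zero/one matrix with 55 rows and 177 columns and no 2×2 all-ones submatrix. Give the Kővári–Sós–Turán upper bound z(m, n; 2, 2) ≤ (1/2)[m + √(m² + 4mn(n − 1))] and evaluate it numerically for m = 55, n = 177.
z(55, 177; 2, 2) ≤ (1/2)[55 + √(55² + 4·55·177·176)] = (1/2)[55 + √6856465] = 1336.7426

Kővári–Sós–Turán: let r_1, ..., r_55 be the row sums and z = Σ r_i the total number of 1s. Each pair of columns can share at most one row with both entries 1 (else a 2×2 all-ones block appears), so Σ_i C(r_i, 2) ≤ C(177, 2) = 15576. By convexity Σ_i C(r_i, 2) ≥ 55·C(z/55, 2) = z(z − 55)/(2·55), giving z² − 55z − 55·177·176 ≤ 0 and hence z ≤ (1/2)[55 + √(3025 + 4·1713360)] = (1/2)[55 + √6856465] ≈ (1/2)(55 + 2618.4852) = 1336.7426.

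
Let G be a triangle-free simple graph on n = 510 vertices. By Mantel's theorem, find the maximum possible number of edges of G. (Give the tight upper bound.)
ex(510, K_3) = ⌊510^2/4⌋ = 65025

Mantel (1907): a triangle-free graph on n vertices has at most ⌊n^2/4⌋ edges, with equality for the complete bipartite graph K_{⌊n/2⌋, ⌈n/2⌉}. For n = 510: ⌊510^2/4⌋ = ⌊260100/4⌋ = 65025. The extremal graph is K_{255, 255}, which has 255·255 = 65025 edges.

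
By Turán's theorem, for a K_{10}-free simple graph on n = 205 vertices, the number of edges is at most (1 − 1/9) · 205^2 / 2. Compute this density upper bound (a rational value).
Turán density bound = (8/9) · 205^2/2 = 168100/9 ≈ 18677.7778

Turán's theorem: ex(n, K_{r+1}) is achieved by the complete r-partite Turán graph T(n, r) with parts as balanced as possible, and is at most (1 − 1/r) · n^2/2. For r = 9, n = 205: the density bound is (8/9) · 42025/2 = 168100/9 ≈ 18677.7778. The integer-valued extremum is e(T(205, 9)) = 18677, which is strictly less than the density bound 168100/9 since 9 ∤ 205 (the parts of T(205, 9) cannot all be equal).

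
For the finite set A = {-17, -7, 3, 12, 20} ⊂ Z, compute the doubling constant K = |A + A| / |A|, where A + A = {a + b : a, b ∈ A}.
K = |A + A| / |A| = 14/5

Enumerate A + A = {a + b : a, b ∈ A}. With |A| = 5, there are |A|^2 = 25 ordered sum pairs; collecting distinct values, A + A = {-34, -24, -14, -5, -4, 3, 5, 6, 13, 15, 23, 24, 32, 40}, so |A + A| = 14. Thus K = 14/5. For comparison, the minimum possible |A + A| over all 5-element sets is 2·5 − 1 = 9 (so min K = 9/5), attained only by arithmetic progressions.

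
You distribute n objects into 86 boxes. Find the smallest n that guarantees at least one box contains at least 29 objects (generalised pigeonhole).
n = (29 − 1)·86 + 1 = 2409

By the generalised pigeonhole principle, to guarantee some box contains ≥ r objects we need more than (r − 1) · k objects total. Threshold: n = (r − 1) · k + 1. With r = 29 and k = 86: n = 28 · 86 + 1 = 2408 + 1 = 2409. For n = 2408 = 28 · 86, we can put exactly 28 objects in every box, avoiding 29 in any single one — so 2409 is tight.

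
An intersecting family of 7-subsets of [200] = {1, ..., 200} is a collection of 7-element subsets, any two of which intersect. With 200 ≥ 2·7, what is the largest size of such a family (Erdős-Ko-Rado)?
max |F| = C(199, 6) = 79936367511

Erdős-Ko-Rado (1961): when n ≥ 2k, max |F| = C(n−1, k−1). The bound is attained by the star {A : i ∈ A} for any fixed i ∈ [n]. Here C(200−1, 7−1) = C(199, 6) = 79936367511.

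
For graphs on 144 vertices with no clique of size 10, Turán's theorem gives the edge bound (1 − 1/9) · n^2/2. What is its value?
Turán density bound = (8/9) · 144^2/2 = 9216

Turán's theorem: ex(n, K_{r+1}) is achieved by the complete r-partite Turán graph T(n, r) with parts as balanced as possible, and is at most (1 − 1/r) · n^2/2. For r = 9, n = 144: the density bound is (8/9) · 20736/2 = 9216. Since 9 ∣ 144, the Turán graph T(144, 9) has parts of equal size 16, and its edge count e(T(144, 9)) = 9216 attains the density bound exactly.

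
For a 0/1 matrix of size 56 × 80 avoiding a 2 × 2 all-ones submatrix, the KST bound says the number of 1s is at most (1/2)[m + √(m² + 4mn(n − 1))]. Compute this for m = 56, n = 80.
z(56, 80; 2, 2) ≤ (1/2)[56 + √(56² + 4·56·80·79)] = (1/2)[56 + √1418816] = 623.5703

Kővári–Sós–Turán: let r_1, ..., r_56 be the row sums and z = Σ r_i the total number of 1s. Each pair of columns can share at most one row with both entries 1 (else a 2×2 all-ones block appears), so Σ_i C(r_i, 2) ≤ C(80, 2) = 3160. By convexity Σ_i C(r_i, 2) ≥ 56·C(z/56, 2) = z(z − 56)/(2·56), giving z² − 56z − 56·80·79 ≤ 0 and hence z ≤ (1/2)[56 + √(3136 + 4·353920)] = (1/2)[56 + √1418816] ≈ (1/2)(56 + 1191.1406) = 623.5703.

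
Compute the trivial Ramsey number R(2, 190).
R(2, 190) = 190

R(2, k) = k for all k ≥ 2: in a 2-colouring of K_k, either some edge is red (a red K_2) or all edges are blue (a blue K_k). And K_{189} coloured all-blue has no blue K_190, so R(2, 190) > 189. Hence R(2, 190) = 190.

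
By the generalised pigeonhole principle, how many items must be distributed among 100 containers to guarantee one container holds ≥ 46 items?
n = (46 − 1)·100 + 1 = 4501

By the generalised pigeonhole principle, to guarantee some box contains ≥ r objects we need more than (r − 1) · k objects total. Threshold: n = (r − 1) · k + 1. With r = 46 and k = 100: n = 45 · 100 + 1 = 4500 + 1 = 4501. For n = 4500 = 45 · 100, we can put exactly 45 objects in every box, avoiding 46 in any single one — so 4501 is tight.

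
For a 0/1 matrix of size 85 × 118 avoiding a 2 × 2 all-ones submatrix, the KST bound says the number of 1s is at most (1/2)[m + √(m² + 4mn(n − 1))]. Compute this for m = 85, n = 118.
z(85, 118; 2, 2) ≤ (1/2)[85 + √(85² + 4·85·118·117)] = (1/2)[85 + √4701265] = 1126.62

Kővári–Sós–Turán: let r_1, ..., r_85 be the row sums and z = Σ r_i the total number of 1s. Each pair of columns can share at most one row with both entries 1 (else a 2×2 all-ones block appears), so Σ_i C(r_i, 2) ≤ C(118, 2) = 6903. By convexity Σ_i C(r_i, 2) ≥ 85·C(z/85, 2) = z(z − 85)/(2·85), giving z² − 85z − 85·118·117 ≤ 0 and hence z ≤ (1/2)[85 + √(7225 + 4·1173510)] = (1/2)[85 + √4701265] ≈ (1/2)(85 + 2168.2401) = 1126.62.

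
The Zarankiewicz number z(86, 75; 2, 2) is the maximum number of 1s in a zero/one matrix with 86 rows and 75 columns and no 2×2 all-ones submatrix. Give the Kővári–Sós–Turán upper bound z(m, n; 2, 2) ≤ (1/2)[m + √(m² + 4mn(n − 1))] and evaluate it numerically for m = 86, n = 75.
z(86, 75; 2, 2) ≤ (1/2)[86 + √(86² + 4·86·75·74)] = (1/2)[86 + √1916596] = 735.2059

Kővári–Sós–Turán: let r_1, ..., r_86 be the row sums and z = Σ r_i the total number of 1s. Each pair of columns can share at most one row with both entries 1 (else a 2×2 all-ones block appears), so Σ_i C(r_i, 2) ≤ C(75, 2) = 2775. By convexity Σ_i C(r_i, 2) ≥ 86·C(z/86, 2) = z(z − 86)/(2·86), giving z² − 86z − 86·75·74 ≤ 0 and hence z ≤ (1/2)[86 + √(7396 + 4·477300)] = (1/2)[86 + √1916596] ≈ (1/2)(86 + 1384.4118) = 735.2059.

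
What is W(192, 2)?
W(192, 2) = 192 + 1 = 193

A 2-term AP is any pair of integers, so a monochromatic 2-AP exists iff some colour is used at least twice. With 192 colours, the colouring i ↦ i on {1, ..., 192} uses each colour once, avoiding any monochromatic pair, so W(192, 2) > 192. For {1, ..., 193}, pigeonhole forces two integers of the same colour, which form a monochromatic 2-AP. Hence W(192, 2) = 193.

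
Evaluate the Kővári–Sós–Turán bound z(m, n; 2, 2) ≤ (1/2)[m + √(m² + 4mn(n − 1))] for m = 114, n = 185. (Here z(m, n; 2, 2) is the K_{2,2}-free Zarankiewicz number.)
z(114, 185; 2, 2) ≤ (1/2)[114 + √(114² + 4·114·185·184)] = (1/2)[114 + √15535236] = 2027.7382

Kővári–Sós–Turán: let r_1, ..., r_114 be the row sums and z = Σ r_i the total number of 1s. Each pair of columns can share at most one row with both entries 1 (else a 2×2 all-ones block appears), so Σ_i C(r_i, 2) ≤ C(185, 2) = 17020. By convexity Σ_i C(r_i, 2) ≥ 114·C(z/114, 2) = z(z − 114)/(2·114), giving z² − 114z − 114·185·184 ≤ 0 and hence z ≤ (1/2)[114 + √(12996 + 4·3880560)] = (1/2)[114 + √15535236] ≈ (1/2)(114 + 3941.4764) = 2027.7382.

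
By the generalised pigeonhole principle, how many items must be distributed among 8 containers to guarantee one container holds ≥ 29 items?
n = (29 − 1)·8 + 1 = 225

By the generalised pigeonhole principle, to guarantee some box contains ≥ r objects we need more than (r − 1) · k objects total. Threshold: n = (r − 1) · k + 1. With r = 29 and k = 8: n = 28 · 8 + 1 = 224 + 1 = 225. For n = 224 = 28 · 8, we can put exactly 28 objects in every box, avoiding 29 in any single one — so 225 is tight.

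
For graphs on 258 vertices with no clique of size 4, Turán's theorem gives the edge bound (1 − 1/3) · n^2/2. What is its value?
Turán density bound = (2/3) · 258^2/2 = 22188

Turán's theorem: ex(n, K_{r+1}) is achieved by the complete r-partite Turán graph T(n, r) with parts as balanced as possible, and is at most (1 − 1/r) · n^2/2. For r = 3, n = 258: the density bound is (2/3) · 66564/2 = 22188. Since 3 ∣ 258, the Turán graph T(258, 3) has parts of equal size 86, and its edge count e(T(258, 3)) = 22188 attains the density bound exactly.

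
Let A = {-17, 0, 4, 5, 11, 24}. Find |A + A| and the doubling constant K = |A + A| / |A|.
K = |A + A| / |A| = 21/6 = 7/2

Enumerate A + A = {a + b : a, b ∈ A}. With |A| = 6, there are |A|^2 = 36 ordered sum pairs; collecting distinct values, A + A = {-34, -17, -13, -12, -6, 0, 4, 5, 7, 8, 9, 10, 11, 15, 16, 22, 24, 28, 29, 35, 48}, so |A + A| = 21. Thus K = 21/6 = 7/2. For comparison, the minimum possible |A + A| over all 6-element sets is 2·6 − 1 = 11 (so min K = 11/6), attained only by arithmetic progressions.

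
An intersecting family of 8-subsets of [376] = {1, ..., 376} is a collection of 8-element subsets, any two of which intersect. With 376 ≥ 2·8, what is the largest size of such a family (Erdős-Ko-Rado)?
max |F| = C(375, 7) = 195580749016125

Erdős-Ko-Rado (1961): when n ≥ 2k, max |F| = C(n−1, k−1). The bound is attained by the star {A : i ∈ A} for any fixed i ∈ [n]. Here C(376−1, 8−1) = C(375, 7) = 195580749016125.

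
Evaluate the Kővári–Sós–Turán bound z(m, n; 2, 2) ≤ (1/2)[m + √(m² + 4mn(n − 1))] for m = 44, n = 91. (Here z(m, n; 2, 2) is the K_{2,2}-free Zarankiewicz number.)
z(44, 91; 2, 2) ≤ (1/2)[44 + √(44² + 4·44·91·90)] = (1/2)[44 + √1443376] = 622.7029

Kővári–Sós–Turán: let r_1, ..., r_44 be the row sums and z = Σ r_i the total number of 1s. Each pair of columns can share at most one row with both entries 1 (else a 2×2 all-ones block appears), so Σ_i C(r_i, 2) ≤ C(91, 2) = 4095. By convexity Σ_i C(r_i, 2) ≥ 44·C(z/44, 2) = z(z − 44)/(2·44), giving z² − 44z − 44·91·90 ≤ 0 and hence z ≤ (1/2)[44 + √(1936 + 4·360360)] = (1/2)[44 + √1443376] ≈ (1/2)(44 + 1201.4058) = 622.7029.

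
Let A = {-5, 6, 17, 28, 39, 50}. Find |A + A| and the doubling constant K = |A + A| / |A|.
K = |A + A| / |A| = 11/6

Enumerate A + A = {a + b : a, b ∈ A}. With |A| = 6, there are |A|^2 = 36 ordered sum pairs; collecting distinct values, A + A = {-10, 1, 12, 23, 34, 45, 56, 67, 78, 89, 100}, so |A + A| = 11. Thus K = 11/6. Here |A + A| = 2|A| − 1 = 11, the minimum possible — so K = 11/6 is minimal, which holds iff A is an arithmetic progression.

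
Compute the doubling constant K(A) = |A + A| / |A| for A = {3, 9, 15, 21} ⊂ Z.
K = |A + A| / |A| = 7/4

Enumerate A + A = {a + b : a, b ∈ A}. With |A| = 4, there are |A|^2 = 16 ordered sum pairs; collecting distinct values, A + A = {6, 12, 18, 24, 30, 36, 42}, so |A + A| = 7. Thus K = 7/4. Here |A + A| = 2|A| − 1 = 7, the minimum possible — so K = 7/4 is minimal, which holds iff A is an arithmetic progression.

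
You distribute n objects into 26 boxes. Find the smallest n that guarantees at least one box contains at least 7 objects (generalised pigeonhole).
n = (7 − 1)·26 + 1 = 157

By the generalised pigeonhole principle, to guarantee some box contains ≥ r objects we need more than (r − 1) · k objects total. Threshold: n = (r − 1) · k + 1. With r = 7 and k = 26: n = 6 · 26 + 1 = 156 + 1 = 157. For n = 156 = 6 · 26, we can put exactly 6 objects in every box, avoiding 7 in any single one — so 157 is tight.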